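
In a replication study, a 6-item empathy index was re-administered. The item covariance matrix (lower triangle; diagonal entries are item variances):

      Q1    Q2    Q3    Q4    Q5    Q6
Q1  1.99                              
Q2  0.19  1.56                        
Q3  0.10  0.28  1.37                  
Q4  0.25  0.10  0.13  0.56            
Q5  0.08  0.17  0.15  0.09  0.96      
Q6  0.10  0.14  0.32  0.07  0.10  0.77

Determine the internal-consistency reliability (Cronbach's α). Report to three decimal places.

sum of item variances = 1.99 + 1.56 + 1.37 + 0.56 + 0.96 + 0.77 = 7.21
Σ_{i<j} σ_ij = 2.27
total variance = 7.21 + 2 × 2.27 = 11.75
α = (k/(k−1))·(1 − sum of item variances/total variance) = (6/5)·(1 − 7.21/11.75) = 0.464

α = 0.464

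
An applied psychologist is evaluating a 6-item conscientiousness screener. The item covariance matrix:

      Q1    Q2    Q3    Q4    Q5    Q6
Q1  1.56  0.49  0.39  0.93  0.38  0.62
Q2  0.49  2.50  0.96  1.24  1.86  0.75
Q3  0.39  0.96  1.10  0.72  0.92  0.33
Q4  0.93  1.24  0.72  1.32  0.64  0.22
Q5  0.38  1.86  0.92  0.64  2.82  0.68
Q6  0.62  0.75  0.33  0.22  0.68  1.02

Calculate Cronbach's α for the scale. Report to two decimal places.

Σσᵢ² = 1.56 + 2.50 + 1.10 + 1.32 + 2.82 + 1.02 = 10.32
Sum of the distinct covariances = 11.13
σ²_total = 10.32 + 2 × 11.13 = 32.58
α = (k/(k−1))·(1 − Σσᵢ²/σ²_total) = (6/5)·(1 − 10.32/32.58) = 0.82

Cronbach's α = 0.82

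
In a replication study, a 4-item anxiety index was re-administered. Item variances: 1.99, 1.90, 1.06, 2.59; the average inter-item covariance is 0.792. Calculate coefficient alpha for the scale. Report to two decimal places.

Σσ²ᵢ = 1.99 + 1.90 + 1.06 + 2.59 = 7.54
Sum of the 6 distinct covariances = 6 × 0.792 = 4.752
σ²_T = Σσ²ᵢ + 2·Σcov = 7.54 + 2 × 4.752 = 17.044
α = (4/3)·(1 − 7.54/17.044) = 0.74

coefficient alpha = 0.74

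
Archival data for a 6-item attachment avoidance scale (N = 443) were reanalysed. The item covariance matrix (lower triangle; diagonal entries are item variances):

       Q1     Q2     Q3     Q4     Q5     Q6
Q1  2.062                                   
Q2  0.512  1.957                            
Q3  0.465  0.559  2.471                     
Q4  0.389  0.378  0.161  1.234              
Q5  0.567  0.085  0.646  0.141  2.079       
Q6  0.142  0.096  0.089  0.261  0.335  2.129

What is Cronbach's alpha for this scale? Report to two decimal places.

sum of item variances = 2.062 + 1.957 + 2.471 + 1.234 + 2.079 + 2.129 = 11.932
Sum of off-diagonal covariances = 4.826
Var(T) = 11.932 + 2 × 4.826 = 21.584
α = (k/(k−1))·(1 − sum of item variances/Var(T)) = (6/5)·(1 − 11.932/21.584) = 0.54

Cronbach's alpha = 0.54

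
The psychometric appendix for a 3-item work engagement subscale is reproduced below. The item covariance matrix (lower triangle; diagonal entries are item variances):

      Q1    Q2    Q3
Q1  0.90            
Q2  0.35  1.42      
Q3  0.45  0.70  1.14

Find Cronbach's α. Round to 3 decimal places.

Σσᵢ² = 0.90 + 1.42 + 1.14 = 3.46
Sum of off-diagonal covariances = 1.50
σ²_total = 3.46 + 2 × 1.50 = 6.46
α = (k/(k−1))·(1 − Σσᵢ²/σ²_total) = (3/2)·(1 − 3.46/6.46) = 0.697

Cronbach's α = 0.697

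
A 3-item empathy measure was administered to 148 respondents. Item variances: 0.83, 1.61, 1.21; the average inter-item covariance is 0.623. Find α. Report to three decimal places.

α = 0.759

ΣVar(i) = 0.83 + 1.61 + 1.21 = 3.65
Sum of the 3 distinct covariances = 3 × 0.623 = 1.869
total variance = ΣVar(i) + 2·Σcov = 3.65 + 2 × 1.869 = 7.388
α = (3/2)·(1 − 3.65/7.388) = 0.759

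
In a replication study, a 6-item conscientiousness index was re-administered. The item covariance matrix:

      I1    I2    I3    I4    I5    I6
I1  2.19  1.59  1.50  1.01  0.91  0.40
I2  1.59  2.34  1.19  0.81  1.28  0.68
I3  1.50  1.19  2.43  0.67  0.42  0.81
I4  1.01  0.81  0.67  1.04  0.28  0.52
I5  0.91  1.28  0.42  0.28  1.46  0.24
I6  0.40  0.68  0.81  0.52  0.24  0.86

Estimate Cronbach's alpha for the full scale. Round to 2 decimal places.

Cronbach's alpha = 0.85

Σσᵢ² = 2.19 + 2.34 + 2.43 + 1.04 + 1.46 + 0.86 = 10.32
Sum of the distinct covariances = 12.31
σ²_total = 10.32 + 2 × 12.31 = 34.94
α = (k/(k−1))·(1 − Σσᵢ²/σ²_total) = (6/5)·(1 − 10.32/34.94) = 0.85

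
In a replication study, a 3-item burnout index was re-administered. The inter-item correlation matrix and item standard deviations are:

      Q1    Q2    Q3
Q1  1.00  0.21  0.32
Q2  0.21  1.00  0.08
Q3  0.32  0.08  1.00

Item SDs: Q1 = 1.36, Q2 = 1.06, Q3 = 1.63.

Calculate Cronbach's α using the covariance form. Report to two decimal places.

Σσ²ᵢ = 1.36² + 1.06² + 1.63² = 5.6301
Covariances σ_ij = r_ij · s_i · s_j:
  σ(Q1,Q2) = 0.21 × 1.36 × 1.06 = 0.3027
  σ(Q1,Q3) = 0.32 × 1.36 × 1.63 = 0.7094
  σ(Q2,Q3) = 0.08 × 1.06 × 1.63 = 0.1382
σ²_T = Σσ²ᵢ + 2·Σσ_ij = 5.6301 + 2 × 1.1503 = 7.9307
α = (3/2)·(1 − 5.6301/7.9307) = 0.44

α = 0.44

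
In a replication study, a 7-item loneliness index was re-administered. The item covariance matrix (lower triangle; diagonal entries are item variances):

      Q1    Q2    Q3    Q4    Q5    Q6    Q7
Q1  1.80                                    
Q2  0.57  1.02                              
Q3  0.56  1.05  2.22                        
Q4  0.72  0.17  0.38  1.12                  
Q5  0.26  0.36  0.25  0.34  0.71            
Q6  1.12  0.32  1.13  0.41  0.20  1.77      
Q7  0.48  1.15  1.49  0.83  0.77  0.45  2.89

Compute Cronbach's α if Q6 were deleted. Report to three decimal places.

α = 0.789

Remaining items: Q1, Q2, Q3, Q4, Q5, Q7 (k = 6).
Σσ²ᵢ = 1.80 + 1.02 + 2.22 + 1.12 + 0.71 + 2.89 = 9.76
Var(T) = 9.76 + 2 × 9.38 = 28.52
α (item deleted) = (6/5)·(1 − 9.76/28.52) = 0.789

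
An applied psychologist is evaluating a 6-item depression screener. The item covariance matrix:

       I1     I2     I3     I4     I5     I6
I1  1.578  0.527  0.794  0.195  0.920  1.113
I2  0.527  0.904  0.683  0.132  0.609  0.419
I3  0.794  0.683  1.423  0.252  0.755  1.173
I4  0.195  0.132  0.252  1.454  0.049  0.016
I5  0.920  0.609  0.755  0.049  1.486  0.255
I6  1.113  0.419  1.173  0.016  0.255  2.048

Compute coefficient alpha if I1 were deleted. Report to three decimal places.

Remaining items: I2, I3, I4, I5, I6 (k = 5).
sum of item variances = 0.904 + 1.423 + 1.454 + 1.486 + 2.048 = 7.315
total variance = 7.315 + 2 × 4.343 = 16.001
α (item deleted) = (5/4)·(1 − 7.315/16.001) = 0.679

coefficient alpha = 0.679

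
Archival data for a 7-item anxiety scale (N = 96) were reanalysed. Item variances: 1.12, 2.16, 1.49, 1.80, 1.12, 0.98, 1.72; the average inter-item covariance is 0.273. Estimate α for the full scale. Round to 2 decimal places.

α = 0.61

sum of item variances = 1.12 + 2.16 + 1.49 + 1.80 + 1.12 + 0.98 + 1.72 = 10.39
Sum of the 21 distinct covariances = 21 × 0.273 = 5.733
total variance = sum of item variances + 2·Σcov = 10.39 + 2 × 5.733 = 21.856
α = (7/6)·(1 − 10.39/21.856) = 0.61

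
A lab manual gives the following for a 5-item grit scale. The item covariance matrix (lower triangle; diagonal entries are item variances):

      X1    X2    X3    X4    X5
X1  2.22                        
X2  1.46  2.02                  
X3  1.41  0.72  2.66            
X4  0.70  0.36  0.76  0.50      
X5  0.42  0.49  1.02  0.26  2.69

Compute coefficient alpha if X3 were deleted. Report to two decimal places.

α = 0.66

Remaining items: X1, X2, X4, X5 (k = 4).
Σσ²ᵢ = 2.22 + 2.02 + 0.50 + 2.69 = 7.43
σ²_total = 7.43 + 2 × 3.69 = 14.81
α (item deleted) = (4/3)·(1 − 7.43/14.81) = 0.66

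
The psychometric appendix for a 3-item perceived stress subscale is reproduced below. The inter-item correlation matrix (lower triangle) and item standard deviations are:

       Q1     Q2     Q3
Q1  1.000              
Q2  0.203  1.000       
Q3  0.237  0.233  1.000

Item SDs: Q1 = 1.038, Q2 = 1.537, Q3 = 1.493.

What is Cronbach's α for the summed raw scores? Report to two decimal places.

Cronbach's α = 0.45

Σσ²ᵢ = 1.038² + 1.537² + 1.493² = 5.6689
Covariances σ_ij = r_ij · s_i · s_j:
  σ(Q1,Q2) = 0.203 × 1.038 × 1.537 = 0.3239
  σ(Q1,Q3) = 0.237 × 1.038 × 1.493 = 0.3673
  σ(Q2,Q3) = 0.233 × 1.537 × 1.493 = 0.5347
σ²_T = Σσ²ᵢ + 2·Σσ_ij = 5.6689 + 2 × 1.2259 = 8.1207
α = (3/2)·(1 − 5.6689/8.1207) = 0.45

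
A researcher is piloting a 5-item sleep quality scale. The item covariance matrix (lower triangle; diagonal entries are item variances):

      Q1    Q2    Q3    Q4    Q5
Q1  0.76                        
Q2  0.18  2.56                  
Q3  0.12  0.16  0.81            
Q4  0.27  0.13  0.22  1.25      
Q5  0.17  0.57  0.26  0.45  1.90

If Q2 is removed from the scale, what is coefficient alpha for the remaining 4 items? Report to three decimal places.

α = 0.516

Remaining items: Q1, Q3, Q4, Q5 (k = 4).
Σσᵢ² = 0.76 + 0.81 + 1.25 + 1.90 = 4.72
total variance = 4.72 + 2 × 1.49 = 7.70
α (item deleted) = (4/3)·(1 − 4.72/7.70) = 0.516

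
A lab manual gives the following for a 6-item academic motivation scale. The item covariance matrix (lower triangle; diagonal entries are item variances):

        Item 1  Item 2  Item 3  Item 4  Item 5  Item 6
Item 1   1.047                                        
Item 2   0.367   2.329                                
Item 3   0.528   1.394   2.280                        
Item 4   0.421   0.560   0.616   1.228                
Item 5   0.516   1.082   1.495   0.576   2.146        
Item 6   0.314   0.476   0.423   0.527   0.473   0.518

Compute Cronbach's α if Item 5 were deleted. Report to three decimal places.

α = 0.754

Remaining items: Item 1, Item 2, Item 3, Item 4, Item 6 (k = 5).
Σσ²ᵢ = 1.047 + 2.329 + 2.280 + 1.228 + 0.518 = 7.402
Var(T) = 7.402 + 2 × 5.626 = 18.654
α (item deleted) = (5/4)·(1 − 7.402/18.654) = 0.754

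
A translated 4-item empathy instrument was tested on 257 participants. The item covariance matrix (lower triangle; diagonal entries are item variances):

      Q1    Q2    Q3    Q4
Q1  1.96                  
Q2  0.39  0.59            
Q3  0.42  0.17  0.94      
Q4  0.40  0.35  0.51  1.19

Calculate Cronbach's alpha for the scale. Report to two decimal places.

ΣVar(i) = 1.96 + 0.59 + 0.94 + 1.19 = 4.68
Sum of off-diagonal covariances = 2.24
total variance = 4.68 + 2 × 2.24 = 9.16
α = (k/(k−1))·(1 − ΣVar(i)/total variance) = (4/3)·(1 − 4.68/9.16) = 0.65

α = 0.65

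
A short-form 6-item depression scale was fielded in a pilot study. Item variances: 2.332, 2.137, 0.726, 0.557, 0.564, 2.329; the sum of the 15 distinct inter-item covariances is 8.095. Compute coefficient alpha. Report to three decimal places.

Σσᵢ² = 2.332 + 2.137 + 0.726 + 0.557 + 0.564 + 2.329 = 8.645
Sum of distinct covariances = 8.095
total variance = Σσᵢ² + 2·Σcov = 8.645 + 2 × 8.095 = 24.835
α = (6/5)·(1 − 8.645/24.835) = 0.782

α = 0.782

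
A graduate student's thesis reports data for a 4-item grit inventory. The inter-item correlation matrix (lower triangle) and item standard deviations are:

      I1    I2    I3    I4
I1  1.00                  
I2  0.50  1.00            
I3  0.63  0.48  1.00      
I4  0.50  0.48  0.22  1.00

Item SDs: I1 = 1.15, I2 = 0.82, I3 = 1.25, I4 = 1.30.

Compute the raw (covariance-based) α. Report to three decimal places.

α = 0.761

Σσ²ᵢ = 1.15² + 0.82² + 1.25² + 1.30² = 5.2474
Covariances σ_ij = r_ij · s_i · s_j:
  σ(I1,I2) = 0.50 × 1.15 × 0.82 = 0.4715
  σ(I1,I3) = 0.63 × 1.15 × 1.25 = 0.9056
  σ(I1,I4) = 0.50 × 1.15 × 1.30 = 0.7475
  σ(I2,I3) = 0.48 × 0.82 × 1.25 = 0.4920
  σ(I2,I4) = 0.48 × 0.82 × 1.30 = 0.5117
  σ(I3,I4) = 0.22 × 1.25 × 1.30 = 0.3575
σ²_T = Σσ²ᵢ + 2·Σσ_ij = 5.2474 + 2 × 3.4858 = 12.2190
α = (4/3)·(1 − 5.2474/12.2190) = 0.761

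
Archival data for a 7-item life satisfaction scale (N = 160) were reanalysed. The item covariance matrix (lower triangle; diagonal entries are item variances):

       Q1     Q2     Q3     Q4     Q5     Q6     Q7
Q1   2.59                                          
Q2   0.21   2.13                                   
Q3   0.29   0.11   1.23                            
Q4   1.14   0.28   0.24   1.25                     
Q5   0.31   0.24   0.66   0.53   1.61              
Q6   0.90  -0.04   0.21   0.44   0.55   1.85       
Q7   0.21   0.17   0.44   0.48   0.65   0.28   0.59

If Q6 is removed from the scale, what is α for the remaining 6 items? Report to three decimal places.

α = 0.671

Remaining items: Q1, Q2, Q3, Q4, Q5, Q7 (k = 6).
Σσᵢ² = 2.59 + 2.13 + 1.23 + 1.25 + 1.61 + 0.59 = 9.40
Var(T) = 9.40 + 2 × 5.96 = 21.32
α (item deleted) = (6/5)·(1 − 9.40/21.32) = 0.671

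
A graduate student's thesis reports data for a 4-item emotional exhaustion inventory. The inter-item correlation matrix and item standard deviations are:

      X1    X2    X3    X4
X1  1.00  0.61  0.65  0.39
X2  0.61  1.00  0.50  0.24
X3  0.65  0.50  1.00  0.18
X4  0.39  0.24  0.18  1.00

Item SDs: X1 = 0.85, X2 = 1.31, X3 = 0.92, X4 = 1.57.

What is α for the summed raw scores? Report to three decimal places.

Σσ²ᵢ = 0.85² + 1.31² + 0.92² + 1.57² = 5.7499
Covariances σ_ij = r_ij · s_i · s_j:
  σ(X1,X2) = 0.61 × 0.85 × 1.31 = 0.6792
  σ(X1,X3) = 0.65 × 0.85 × 0.92 = 0.5083
  σ(X1,X4) = 0.39 × 0.85 × 1.57 = 0.5205
  σ(X2,X3) = 0.50 × 1.31 × 0.92 = 0.6026
  σ(X2,X4) = 0.24 × 1.31 × 1.57 = 0.4936
  σ(X3,X4) = 0.18 × 0.92 × 1.57 = 0.2600
σ²_T = Σσ²ᵢ + 2·Σσ_ij = 5.7499 + 2 × 3.0642 = 11.8783
α = (4/3)·(1 − 5.7499/11.8783) = 0.688

α = 0.688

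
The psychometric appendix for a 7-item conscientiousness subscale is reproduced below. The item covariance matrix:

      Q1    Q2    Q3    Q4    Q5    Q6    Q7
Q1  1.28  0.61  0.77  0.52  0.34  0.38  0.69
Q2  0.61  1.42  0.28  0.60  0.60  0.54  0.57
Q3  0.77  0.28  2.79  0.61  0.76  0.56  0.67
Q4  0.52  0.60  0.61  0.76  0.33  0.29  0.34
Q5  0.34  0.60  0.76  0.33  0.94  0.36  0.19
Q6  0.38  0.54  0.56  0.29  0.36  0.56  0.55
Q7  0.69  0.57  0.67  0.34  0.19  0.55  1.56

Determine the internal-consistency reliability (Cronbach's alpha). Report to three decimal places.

Σσᵢ² = 1.28 + 1.42 + 2.79 + 0.76 + 0.94 + 0.56 + 1.56 = 9.31
Σ_{i<j} σ_ij = 10.56
σ²_total = 9.31 + 2 × 10.56 = 30.43
α = (k/(k−1))·(1 − Σσᵢ²/σ²_total) = (7/6)·(1 − 9.31/30.43) = 0.810

Cronbach's alpha = 0.810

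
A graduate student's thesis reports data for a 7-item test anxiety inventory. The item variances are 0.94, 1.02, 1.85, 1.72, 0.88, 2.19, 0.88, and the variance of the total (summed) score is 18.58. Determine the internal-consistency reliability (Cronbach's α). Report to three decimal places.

Σσ²ᵢ = 0.94 + 1.02 + 1.85 + 1.72 + 0.88 + 2.19 + 0.88 = 9.48
α = (k/(k−1))·(1 − Σσ²ᵢ/Var(T)) = (7/6)·(1 − 9.48/18.58) = 0.571

α = 0.571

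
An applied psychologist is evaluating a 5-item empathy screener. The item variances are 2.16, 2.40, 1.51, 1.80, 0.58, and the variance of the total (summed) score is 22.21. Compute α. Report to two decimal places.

α = 0.77

Σσᵢ² = 2.16 + 2.40 + 1.51 + 1.80 + 0.58 = 8.45
α = (k/(k−1))·(1 − Σσᵢ²/total variance) = (5/4)·(1 − 8.45/22.21) = 0.77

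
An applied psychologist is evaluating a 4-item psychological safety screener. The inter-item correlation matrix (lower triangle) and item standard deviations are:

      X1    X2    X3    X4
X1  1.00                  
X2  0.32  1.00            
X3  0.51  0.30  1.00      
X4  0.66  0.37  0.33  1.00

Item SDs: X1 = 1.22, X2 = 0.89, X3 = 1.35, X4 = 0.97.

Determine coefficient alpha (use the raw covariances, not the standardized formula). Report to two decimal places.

Σσ²ᵢ = 1.22² + 0.89² + 1.35² + 0.97² = 5.0439
Covariances σ_ij = r_ij · s_i · s_j:
  σ(X1,X2) = 0.32 × 1.22 × 0.89 = 0.3475
  σ(X1,X3) = 0.51 × 1.22 × 1.35 = 0.8400
  σ(X1,X4) = 0.66 × 1.22 × 0.97 = 0.7810
  σ(X2,X3) = 0.30 × 0.89 × 1.35 = 0.3605
  σ(X2,X4) = 0.37 × 0.89 × 0.97 = 0.3194
  σ(X3,X4) = 0.33 × 1.35 × 0.97 = 0.4321
σ²_T = Σσ²ᵢ + 2·Σσ_ij = 5.0439 + 2 × 3.0805 = 11.2049
α = (4/3)·(1 − 5.0439/11.2049) = 0.73

α = 0.73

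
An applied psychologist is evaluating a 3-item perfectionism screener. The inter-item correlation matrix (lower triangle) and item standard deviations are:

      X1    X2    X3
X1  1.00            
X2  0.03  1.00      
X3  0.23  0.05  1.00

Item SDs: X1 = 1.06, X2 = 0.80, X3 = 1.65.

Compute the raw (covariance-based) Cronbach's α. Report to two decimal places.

Cronbach's α = 0.27

Σσ²ᵢ = 1.06² + 0.80² + 1.65² = 4.4861
Covariances σ_ij = r_ij · s_i · s_j:
  σ(X1,X2) = 0.03 × 1.06 × 0.80 = 0.0254
  σ(X1,X3) = 0.23 × 1.06 × 1.65 = 0.4023
  σ(X2,X3) = 0.05 × 0.80 × 1.65 = 0.0660
σ²_T = Σσ²ᵢ + 2·Σσ_ij = 4.4861 + 2 × 0.4937 = 5.4735
α = (3/2)·(1 − 4.4861/5.4735) = 0.27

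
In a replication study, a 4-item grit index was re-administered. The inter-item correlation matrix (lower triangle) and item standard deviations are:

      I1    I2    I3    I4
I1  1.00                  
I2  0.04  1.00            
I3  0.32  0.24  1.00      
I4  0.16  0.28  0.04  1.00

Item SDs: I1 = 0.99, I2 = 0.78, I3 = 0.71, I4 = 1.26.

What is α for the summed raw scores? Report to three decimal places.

α = 0.438

Σσ²ᵢ = 0.99² + 0.78² + 0.71² + 1.26² = 3.6802
Covariances σ_ij = r_ij · s_i · s_j:
  σ(I1,I2) = 0.04 × 0.99 × 0.78 = 0.0309
  σ(I1,I3) = 0.32 × 0.99 × 0.71 = 0.2249
  σ(I1,I4) = 0.16 × 0.99 × 1.26 = 0.1996
  σ(I2,I3) = 0.24 × 0.78 × 0.71 = 0.1329
  σ(I2,I4) = 0.28 × 0.78 × 1.26 = 0.2752
  σ(I3,I4) = 0.04 × 0.71 × 1.26 = 0.0358
σ²_T = Σσ²ᵢ + 2·Σσ_ij = 3.6802 + 2 × 0.8993 = 5.4788
α = (4/3)·(1 − 3.6802/5.4788) = 0.438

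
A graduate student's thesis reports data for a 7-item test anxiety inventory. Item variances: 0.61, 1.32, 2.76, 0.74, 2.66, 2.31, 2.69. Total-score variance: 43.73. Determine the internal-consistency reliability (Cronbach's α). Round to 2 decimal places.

Cronbach's α = 0.82

ΣVar(i) = 0.61 + 1.32 + 2.76 + 0.74 + 2.66 + 2.31 + 2.69 = 13.09
α = (k/(k−1))·(1 − ΣVar(i)/Var(T)) = (7/6)·(1 − 13.09/43.73) = 0.82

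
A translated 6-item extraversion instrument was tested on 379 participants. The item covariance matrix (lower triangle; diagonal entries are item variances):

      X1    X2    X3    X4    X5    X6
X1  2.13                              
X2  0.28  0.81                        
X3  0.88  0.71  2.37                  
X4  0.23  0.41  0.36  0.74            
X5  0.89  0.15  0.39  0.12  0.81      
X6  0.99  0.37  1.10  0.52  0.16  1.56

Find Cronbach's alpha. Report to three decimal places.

sum of item variances = 2.13 + 0.81 + 2.37 + 0.74 + 0.81 + 1.56 = 8.42
Σ_{i<j} σ_ij = 7.56
Var(T) = 8.42 + 2 × 7.56 = 23.54
α = (k/(k−1))·(1 − sum of item variances/Var(T)) = (6/5)·(1 − 8.42/23.54) = 0.771

α = 0.771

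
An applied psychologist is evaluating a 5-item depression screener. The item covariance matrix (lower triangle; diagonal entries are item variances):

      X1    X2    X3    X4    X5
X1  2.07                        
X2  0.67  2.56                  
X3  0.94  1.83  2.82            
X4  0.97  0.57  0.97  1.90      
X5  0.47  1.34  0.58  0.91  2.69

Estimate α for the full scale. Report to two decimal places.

α = 0.76

Σσ²ᵢ = 2.07 + 2.56 + 2.82 + 1.90 + 2.69 = 12.04
Sum of off-diagonal covariances = 9.25
total variance = 12.04 + 2 × 9.25 = 30.54
α = (k/(k−1))·(1 − Σσ²ᵢ/total variance) = (5/4)·(1 − 12.04/30.54) = 0.76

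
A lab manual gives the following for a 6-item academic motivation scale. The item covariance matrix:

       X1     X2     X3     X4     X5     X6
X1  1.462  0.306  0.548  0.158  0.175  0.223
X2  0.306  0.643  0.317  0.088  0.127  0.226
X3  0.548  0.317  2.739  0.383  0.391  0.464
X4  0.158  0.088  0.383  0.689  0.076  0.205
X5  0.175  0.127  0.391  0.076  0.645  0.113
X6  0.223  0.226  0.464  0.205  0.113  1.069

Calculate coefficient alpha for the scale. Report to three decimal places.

sum of item variances = 1.462 + 0.643 + 2.739 + 0.689 + 0.645 + 1.069 = 7.247
Sum of off-diagonal covariances = 3.800
total variance = 7.247 + 2 × 3.800 = 14.847
α = (k/(k−1))·(1 − sum of item variances/total variance) = (6/5)·(1 − 7.247/14.847) = 0.614

coefficient alpha = 0.614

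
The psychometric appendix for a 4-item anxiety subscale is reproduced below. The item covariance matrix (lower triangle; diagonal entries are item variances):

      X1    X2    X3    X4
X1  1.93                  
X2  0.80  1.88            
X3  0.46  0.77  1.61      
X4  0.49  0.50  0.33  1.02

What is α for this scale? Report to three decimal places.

ΣVar(i) = 1.93 + 1.88 + 1.61 + 1.02 = 6.44
Sum of off-diagonal covariances = 3.35
Var(T) = 6.44 + 2 × 3.35 = 13.14
α = (k/(k−1))·(1 − ΣVar(i)/Var(T)) = (4/3)·(1 − 6.44/13.14) = 0.680

α = 0.680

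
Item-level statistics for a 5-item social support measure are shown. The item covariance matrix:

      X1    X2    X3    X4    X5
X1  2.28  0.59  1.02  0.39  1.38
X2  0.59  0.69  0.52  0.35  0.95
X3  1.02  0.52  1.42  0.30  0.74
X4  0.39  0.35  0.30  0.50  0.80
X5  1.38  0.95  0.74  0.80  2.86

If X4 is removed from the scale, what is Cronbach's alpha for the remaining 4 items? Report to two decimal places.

α = 0.79

Remaining items: X1, X2, X3, X5 (k = 4).
Σσ²ᵢ = 2.28 + 0.69 + 1.42 + 2.86 = 7.25
Var(T) = 7.25 + 2 × 5.20 = 17.65
α (item deleted) = (4/3)·(1 − 7.25/17.65) = 0.79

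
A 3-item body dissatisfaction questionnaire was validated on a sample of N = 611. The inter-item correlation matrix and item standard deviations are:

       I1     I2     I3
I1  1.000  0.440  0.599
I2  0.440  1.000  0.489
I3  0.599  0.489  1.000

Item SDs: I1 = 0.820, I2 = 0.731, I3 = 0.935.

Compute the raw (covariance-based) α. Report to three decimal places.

α = 0.756

Σσ²ᵢ = 0.820² + 0.731² + 0.935² = 2.0810
Covariances σ_ij = r_ij · s_i · s_j:
  σ(I1,I2) = 0.440 × 0.820 × 0.731 = 0.2637
  σ(I1,I3) = 0.599 × 0.820 × 0.935 = 0.4593
  σ(I2,I3) = 0.489 × 0.731 × 0.935 = 0.3342
σ²_T = Σσ²ᵢ + 2·Σσ_ij = 2.0810 + 2 × 1.0572 = 4.1954
α = (3/2)·(1 − 2.0810/4.1954) = 0.756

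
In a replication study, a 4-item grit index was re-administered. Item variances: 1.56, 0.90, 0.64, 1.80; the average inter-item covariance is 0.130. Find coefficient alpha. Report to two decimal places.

α = 0.32

Σσ²ᵢ = 1.56 + 0.90 + 0.64 + 1.80 = 4.90
Sum of the 6 distinct covariances = 6 × 0.130 = 0.780
total variance = Σσ²ᵢ + 2·Σcov = 4.90 + 2 × 0.780 = 6.460
α = (4/3)·(1 − 4.90/6.460) = 0.32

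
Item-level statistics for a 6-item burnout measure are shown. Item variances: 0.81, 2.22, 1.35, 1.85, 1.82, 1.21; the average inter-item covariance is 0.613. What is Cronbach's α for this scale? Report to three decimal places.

ΣVar(i) = 0.81 + 2.22 + 1.35 + 1.85 + 1.82 + 1.21 = 9.26
Sum of the 15 distinct covariances = 15 × 0.613 = 9.195
total variance = ΣVar(i) + 2·Σcov = 9.26 + 2 × 9.195 = 27.650
α = (6/5)·(1 − 9.26/27.650) = 0.798

α = 0.798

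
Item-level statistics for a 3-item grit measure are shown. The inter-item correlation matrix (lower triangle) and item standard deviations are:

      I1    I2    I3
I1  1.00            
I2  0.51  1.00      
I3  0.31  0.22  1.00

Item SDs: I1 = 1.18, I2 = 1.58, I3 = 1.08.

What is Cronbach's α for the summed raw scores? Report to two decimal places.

Σσ²ᵢ = 1.18² + 1.58² + 1.08² = 5.0552
Covariances σ_ij = r_ij · s_i · s_j:
  σ(I1,I2) = 0.51 × 1.18 × 1.58 = 0.9508
  σ(I1,I3) = 0.31 × 1.18 × 1.08 = 0.3951
  σ(I2,I3) = 0.22 × 1.58 × 1.08 = 0.3754
σ²_T = Σσ²ᵢ + 2·Σσ_ij = 5.0552 + 2 × 1.7213 = 8.4978
α = (3/2)·(1 − 5.0552/8.4978) = 0.61

α = 0.61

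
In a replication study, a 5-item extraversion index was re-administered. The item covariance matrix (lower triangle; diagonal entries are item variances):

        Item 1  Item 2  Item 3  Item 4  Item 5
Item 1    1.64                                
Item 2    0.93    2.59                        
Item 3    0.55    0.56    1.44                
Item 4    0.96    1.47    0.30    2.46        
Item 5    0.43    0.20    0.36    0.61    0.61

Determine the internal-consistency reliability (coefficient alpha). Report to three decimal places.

ΣVar(i) = 1.64 + 2.59 + 1.44 + 2.46 + 0.61 = 8.74
Σ_{i<j} σ_ij = 6.37
σ²_T = 8.74 + 2 × 6.37 = 21.48
α = (k/(k−1))·(1 − ΣVar(i)/σ²_T) = (5/4)·(1 − 8.74/21.48) = 0.741

α = 0.741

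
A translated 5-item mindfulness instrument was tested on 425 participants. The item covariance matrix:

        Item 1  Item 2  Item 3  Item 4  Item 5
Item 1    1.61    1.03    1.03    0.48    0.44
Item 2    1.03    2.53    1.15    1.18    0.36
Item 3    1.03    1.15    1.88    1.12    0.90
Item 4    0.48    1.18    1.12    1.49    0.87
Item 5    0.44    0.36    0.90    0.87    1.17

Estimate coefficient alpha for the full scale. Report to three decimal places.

Σσ²ᵢ = 1.61 + 2.53 + 1.88 + 1.49 + 1.17 = 8.68
Sum of off-diagonal covariances = 8.56
Var(T) = 8.68 + 2 × 8.56 = 25.80
α = (k/(k−1))·(1 − Σσ²ᵢ/Var(T)) = (5/4)·(1 − 8.68/25.80) = 0.829

α = 0.829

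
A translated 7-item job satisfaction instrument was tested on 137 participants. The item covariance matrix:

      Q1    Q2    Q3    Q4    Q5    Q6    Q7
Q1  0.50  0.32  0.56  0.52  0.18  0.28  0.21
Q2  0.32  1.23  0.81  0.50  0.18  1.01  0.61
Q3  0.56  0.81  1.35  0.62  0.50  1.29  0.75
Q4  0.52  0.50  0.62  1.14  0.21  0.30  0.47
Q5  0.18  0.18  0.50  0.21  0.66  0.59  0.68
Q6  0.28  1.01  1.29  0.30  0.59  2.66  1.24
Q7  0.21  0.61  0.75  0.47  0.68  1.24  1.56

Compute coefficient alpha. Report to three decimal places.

α = 0.843

sum of item variances = 0.50 + 1.23 + 1.35 + 1.14 + 0.66 + 2.66 + 1.56 = 9.10
Σ_{i<j} σ_ij = 11.83
Var(T) = 9.10 + 2 × 11.83 = 32.76
α = (k/(k−1))·(1 − sum of item variances/Var(T)) = (7/6)·(1 − 9.10/32.76) = 0.843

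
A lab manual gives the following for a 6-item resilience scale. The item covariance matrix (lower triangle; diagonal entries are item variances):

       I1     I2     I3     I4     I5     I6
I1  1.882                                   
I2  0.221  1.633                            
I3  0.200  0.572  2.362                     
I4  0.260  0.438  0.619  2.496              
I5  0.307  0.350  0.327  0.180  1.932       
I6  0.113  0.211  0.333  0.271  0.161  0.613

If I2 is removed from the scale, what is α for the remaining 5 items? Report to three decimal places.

Remaining items: I1, I3, I4, I5, I6 (k = 5).
ΣVar(i) = 1.882 + 2.362 + 2.496 + 1.932 + 0.613 = 9.285
σ²_total = 9.285 + 2 × 2.771 = 14.827
α (item deleted) = (5/4)·(1 − 9.285/14.827) = 0.467

α = 0.467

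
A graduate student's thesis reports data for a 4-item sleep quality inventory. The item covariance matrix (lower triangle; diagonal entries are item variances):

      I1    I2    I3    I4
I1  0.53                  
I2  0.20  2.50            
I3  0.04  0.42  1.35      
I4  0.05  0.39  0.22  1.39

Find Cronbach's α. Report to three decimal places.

Σσ²ᵢ = 0.53 + 2.50 + 1.35 + 1.39 = 5.77
Sum of the distinct covariances = 1.32
σ²_T = 5.77 + 2 × 1.32 = 8.41
α = (k/(k−1))·(1 − Σσ²ᵢ/σ²_T) = (4/3)·(1 − 5.77/8.41) = 0.419

Cronbach's α = 0.419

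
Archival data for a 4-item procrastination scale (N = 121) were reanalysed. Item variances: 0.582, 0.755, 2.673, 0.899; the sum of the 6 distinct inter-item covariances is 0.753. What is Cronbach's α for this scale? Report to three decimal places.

Cronbach's α = 0.313

sum of item variances = 0.582 + 0.755 + 2.673 + 0.899 = 4.909
Sum of distinct covariances = 0.753
total variance = sum of item variances + 2·Σcov = 4.909 + 2 × 0.753 = 6.415
α = (4/3)·(1 − 4.909/6.415) = 0.313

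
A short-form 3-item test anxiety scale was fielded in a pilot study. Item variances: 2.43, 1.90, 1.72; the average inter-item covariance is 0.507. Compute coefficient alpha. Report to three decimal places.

Σσ²ᵢ = 2.43 + 1.90 + 1.72 = 6.05
Sum of the 3 distinct covariances = 3 × 0.507 = 1.521
σ²_total = Σσ²ᵢ + 2·Σcov = 6.05 + 2 × 1.521 = 9.092
α = (3/2)·(1 − 6.05/9.092) = 0.502

coefficient alpha = 0.502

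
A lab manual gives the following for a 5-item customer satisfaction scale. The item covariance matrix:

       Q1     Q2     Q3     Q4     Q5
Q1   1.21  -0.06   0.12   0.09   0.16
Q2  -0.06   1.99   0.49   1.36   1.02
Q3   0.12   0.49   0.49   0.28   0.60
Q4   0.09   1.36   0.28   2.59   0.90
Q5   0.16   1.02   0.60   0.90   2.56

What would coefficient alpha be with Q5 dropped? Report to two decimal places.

Remaining items: Q1, Q2, Q3, Q4 (k = 4).
Σσᵢ² = 1.21 + 1.99 + 0.49 + 2.59 = 6.28
total variance = 6.28 + 2 × 2.28 = 10.84
α (item deleted) = (4/3)·(1 − 6.28/10.84) = 0.56

coefficient alpha = 0.56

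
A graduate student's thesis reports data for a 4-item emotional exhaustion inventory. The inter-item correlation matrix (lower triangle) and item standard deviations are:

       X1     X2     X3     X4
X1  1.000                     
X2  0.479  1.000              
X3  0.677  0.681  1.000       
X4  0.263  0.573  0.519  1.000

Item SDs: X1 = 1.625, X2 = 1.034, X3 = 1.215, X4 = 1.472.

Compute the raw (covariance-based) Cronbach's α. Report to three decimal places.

Cronbach's α = 0.795

Σσ²ᵢ = 1.625² + 1.034² + 1.215² + 1.472² = 7.3528
Covariances σ_ij = r_ij · s_i · s_j:
  σ(X1,X2) = 0.479 × 1.625 × 1.034 = 0.8048
  σ(X1,X3) = 0.677 × 1.625 × 1.215 = 1.3367
  σ(X1,X4) = 0.263 × 1.625 × 1.472 = 0.6291
  σ(X2,X3) = 0.681 × 1.034 × 1.215 = 0.8555
  σ(X2,X4) = 0.573 × 1.034 × 1.472 = 0.8721
  σ(X3,X4) = 0.519 × 1.215 × 1.472 = 0.9282
σ²_T = Σσ²ᵢ + 2·Σσ_ij = 7.3528 + 2 × 5.4264 = 18.2056
α = (4/3)·(1 − 7.3528/18.2056) = 0.795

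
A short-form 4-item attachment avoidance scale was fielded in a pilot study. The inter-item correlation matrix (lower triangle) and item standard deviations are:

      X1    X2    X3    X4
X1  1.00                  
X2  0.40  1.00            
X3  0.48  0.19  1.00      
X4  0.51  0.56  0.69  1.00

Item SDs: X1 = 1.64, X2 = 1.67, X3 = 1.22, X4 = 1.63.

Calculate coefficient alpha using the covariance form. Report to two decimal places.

α = 0.78

Σσ²ᵢ = 1.64² + 1.67² + 1.22² + 1.63² = 9.6238
Covariances σ_ij = r_ij · s_i · s_j:
  σ(X1,X2) = 0.40 × 1.64 × 1.67 = 1.0955
  σ(X1,X3) = 0.48 × 1.64 × 1.22 = 0.9604
  σ(X1,X4) = 0.51 × 1.64 × 1.63 = 1.3633
  σ(X2,X3) = 0.19 × 1.67 × 1.22 = 0.3871
  σ(X2,X4) = 0.56 × 1.67 × 1.63 = 1.5244
  σ(X3,X4) = 0.69 × 1.22 × 1.63 = 1.3721
σ²_T = Σσ²ᵢ + 2·Σσ_ij = 9.6238 + 2 × 6.7028 = 23.0294
α = (4/3)·(1 − 9.6238/23.0294) = 0.78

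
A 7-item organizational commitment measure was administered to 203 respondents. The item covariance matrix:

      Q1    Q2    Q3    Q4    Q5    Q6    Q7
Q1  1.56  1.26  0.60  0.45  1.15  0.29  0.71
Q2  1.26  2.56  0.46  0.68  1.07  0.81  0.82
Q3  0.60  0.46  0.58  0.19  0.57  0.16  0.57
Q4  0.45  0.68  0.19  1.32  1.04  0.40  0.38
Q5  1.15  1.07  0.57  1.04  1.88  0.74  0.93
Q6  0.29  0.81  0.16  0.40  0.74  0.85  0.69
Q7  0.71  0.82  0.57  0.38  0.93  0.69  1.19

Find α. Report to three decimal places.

α = 0.861

Σσ²ᵢ = 1.56 + 2.56 + 0.58 + 1.32 + 1.88 + 0.85 + 1.19 = 9.94
Sum of the distinct covariances = 13.97
σ²_T = 9.94 + 2 × 13.97 = 37.88
α = (k/(k−1))·(1 − Σσ²ᵢ/σ²_T) = (7/6)·(1 − 9.94/37.88) = 0.861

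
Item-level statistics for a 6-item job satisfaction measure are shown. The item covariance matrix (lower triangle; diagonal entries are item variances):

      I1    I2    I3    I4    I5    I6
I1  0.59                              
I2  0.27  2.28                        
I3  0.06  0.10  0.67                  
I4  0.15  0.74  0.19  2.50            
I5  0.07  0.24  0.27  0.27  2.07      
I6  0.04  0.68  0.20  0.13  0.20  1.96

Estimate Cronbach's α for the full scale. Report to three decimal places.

Cronbach's α = 0.501

ΣVar(i) = 0.59 + 2.28 + 0.67 + 2.50 + 2.07 + 1.96 = 10.07
Sum of off-diagonal covariances = 3.61
σ²_T = 10.07 + 2 × 3.61 = 17.29
α = (k/(k−1))·(1 − ΣVar(i)/σ²_T) = (6/5)·(1 − 10.07/17.29) = 0.501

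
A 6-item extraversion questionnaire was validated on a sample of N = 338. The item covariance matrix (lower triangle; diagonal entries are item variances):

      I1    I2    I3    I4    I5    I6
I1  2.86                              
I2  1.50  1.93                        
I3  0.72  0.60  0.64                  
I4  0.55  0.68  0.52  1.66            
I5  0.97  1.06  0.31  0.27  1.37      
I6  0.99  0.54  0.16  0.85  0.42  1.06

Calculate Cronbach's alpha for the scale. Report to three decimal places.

Σσ²ᵢ = 2.86 + 1.93 + 0.64 + 1.66 + 1.37 + 1.06 = 9.52
Sum of off-diagonal covariances = 10.14
Var(T) = 9.52 + 2 × 10.14 = 29.80
α = (k/(k−1))·(1 − Σσ²ᵢ/Var(T)) = (6/5)·(1 − 9.52/29.80) = 0.817

Cronbach's alpha = 0.817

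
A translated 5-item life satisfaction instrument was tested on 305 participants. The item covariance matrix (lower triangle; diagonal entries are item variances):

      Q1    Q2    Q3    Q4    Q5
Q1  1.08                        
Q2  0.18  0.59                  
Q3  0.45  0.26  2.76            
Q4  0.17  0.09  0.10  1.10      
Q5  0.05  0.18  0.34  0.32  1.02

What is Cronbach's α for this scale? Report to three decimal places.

Σσ²ᵢ = 1.08 + 0.59 + 2.76 + 1.10 + 1.02 = 6.55
Σ_{i<j} σ_ij = 2.14
Var(T) = 6.55 + 2 × 2.14 = 10.83
α = (k/(k−1))·(1 − Σσ²ᵢ/Var(T)) = (5/4)·(1 − 6.55/10.83) = 0.494

α = 0.494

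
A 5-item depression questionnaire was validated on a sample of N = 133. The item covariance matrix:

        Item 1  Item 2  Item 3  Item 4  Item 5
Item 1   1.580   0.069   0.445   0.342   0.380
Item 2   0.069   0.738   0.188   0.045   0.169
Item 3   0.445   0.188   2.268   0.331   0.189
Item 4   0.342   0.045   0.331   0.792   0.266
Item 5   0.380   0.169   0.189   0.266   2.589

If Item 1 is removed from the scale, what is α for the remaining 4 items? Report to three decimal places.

α = 0.362

Remaining items: Item 2, Item 3, Item 4, Item 5 (k = 4).
Σσ²ᵢ = 0.738 + 2.268 + 0.792 + 2.589 = 6.387
total variance = 6.387 + 2 × 1.188 = 8.763
α (item deleted) = (4/3)·(1 − 6.387/8.763) = 0.362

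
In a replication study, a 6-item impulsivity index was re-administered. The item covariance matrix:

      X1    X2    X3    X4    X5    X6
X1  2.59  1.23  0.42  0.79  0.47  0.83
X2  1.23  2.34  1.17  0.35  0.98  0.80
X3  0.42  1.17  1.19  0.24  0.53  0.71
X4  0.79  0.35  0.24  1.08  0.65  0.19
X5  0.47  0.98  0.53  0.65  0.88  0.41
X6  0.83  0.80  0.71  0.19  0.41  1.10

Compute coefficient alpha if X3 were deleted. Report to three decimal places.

Remaining items: X1, X2, X4, X5, X6 (k = 5).
Σσ²ᵢ = 2.59 + 2.34 + 1.08 + 0.88 + 1.10 = 7.99
total variance = 7.99 + 2 × 6.70 = 21.39
α (item deleted) = (5/4)·(1 − 7.99/21.39) = 0.783

coefficient alpha = 0.783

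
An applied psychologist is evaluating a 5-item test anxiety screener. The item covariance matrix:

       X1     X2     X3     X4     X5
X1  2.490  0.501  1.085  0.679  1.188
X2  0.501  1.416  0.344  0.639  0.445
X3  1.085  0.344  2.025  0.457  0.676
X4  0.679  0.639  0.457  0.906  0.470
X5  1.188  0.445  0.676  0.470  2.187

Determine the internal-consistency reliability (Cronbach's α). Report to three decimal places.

α = 0.737

Σσᵢ² = 2.490 + 1.416 + 2.025 + 0.906 + 2.187 = 9.024
Σ_{i<j} σ_ij = 6.484
total variance = 9.024 + 2 × 6.484 = 21.992
α = (k/(k−1))·(1 − Σσᵢ²/total variance) = (5/4)·(1 − 9.024/21.992) = 0.737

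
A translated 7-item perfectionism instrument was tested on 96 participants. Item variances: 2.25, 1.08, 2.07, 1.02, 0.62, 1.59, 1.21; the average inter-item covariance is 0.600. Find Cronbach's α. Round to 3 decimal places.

α = 0.839

Σσᵢ² = 2.25 + 1.08 + 2.07 + 1.02 + 0.62 + 1.59 + 1.21 = 9.84
Sum of the 21 distinct covariances = 21 × 0.600 = 12.600
σ²_total = Σσᵢ² + 2·Σcov = 9.84 + 2 × 12.600 = 35.040
α = (7/6)·(1 − 9.84/35.040) = 0.839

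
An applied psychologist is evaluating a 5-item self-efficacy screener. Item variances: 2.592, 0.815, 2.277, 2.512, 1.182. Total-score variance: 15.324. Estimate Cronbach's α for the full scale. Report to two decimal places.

Cronbach's α = 0.49

Σσᵢ² = 2.592 + 0.815 + 2.277 + 2.512 + 1.182 = 9.378
α = (k/(k−1))·(1 − Σσᵢ²/total variance) = (5/4)·(1 − 9.378/15.324) = 0.49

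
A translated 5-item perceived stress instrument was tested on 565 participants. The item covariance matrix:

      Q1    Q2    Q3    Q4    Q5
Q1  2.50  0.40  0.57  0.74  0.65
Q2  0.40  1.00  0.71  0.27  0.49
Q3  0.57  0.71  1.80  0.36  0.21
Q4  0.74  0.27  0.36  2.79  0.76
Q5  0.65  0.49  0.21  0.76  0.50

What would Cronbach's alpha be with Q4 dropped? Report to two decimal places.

α = 0.68

Remaining items: Q1, Q2, Q3, Q5 (k = 4).
Σσᵢ² = 2.50 + 1.00 + 1.80 + 0.50 = 5.80
total variance = 5.80 + 2 × 3.03 = 11.86
α (item deleted) = (4/3)·(1 − 5.80/11.86) = 0.68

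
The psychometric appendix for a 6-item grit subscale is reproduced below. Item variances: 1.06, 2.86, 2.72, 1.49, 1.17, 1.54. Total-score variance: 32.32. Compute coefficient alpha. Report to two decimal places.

ΣVar(i) = 1.06 + 2.86 + 2.72 + 1.49 + 1.17 + 1.54 = 10.84
α = (k/(k−1))·(1 − ΣVar(i)/Var(T)) = (6/5)·(1 − 10.84/32.32) = 0.80

coefficient alpha = 0.80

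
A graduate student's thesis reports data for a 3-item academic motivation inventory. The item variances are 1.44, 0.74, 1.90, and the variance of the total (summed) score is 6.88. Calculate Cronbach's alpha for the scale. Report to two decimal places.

Σσᵢ² = 1.44 + 0.74 + 1.90 = 4.08
α = (k/(k−1))·(1 − Σσᵢ²/Var(T)) = (3/2)·(1 − 4.08/6.88) = 0.61

α = 0.61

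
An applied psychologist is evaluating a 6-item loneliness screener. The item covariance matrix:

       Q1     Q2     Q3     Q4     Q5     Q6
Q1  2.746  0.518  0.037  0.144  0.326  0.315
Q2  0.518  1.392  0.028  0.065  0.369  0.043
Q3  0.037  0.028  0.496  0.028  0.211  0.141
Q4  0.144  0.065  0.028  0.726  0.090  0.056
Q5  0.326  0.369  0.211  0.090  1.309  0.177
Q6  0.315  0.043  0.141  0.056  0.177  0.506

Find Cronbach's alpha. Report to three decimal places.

α = 0.498

sum of item variances = 2.746 + 1.392 + 0.496 + 0.726 + 1.309 + 0.506 = 7.175
Σ_{i<j} σ_ij = 2.548
total variance = 7.175 + 2 × 2.548 = 12.271
α = (k/(k−1))·(1 − sum of item variances/total variance) = (6/5)·(1 − 7.175/12.271) = 0.498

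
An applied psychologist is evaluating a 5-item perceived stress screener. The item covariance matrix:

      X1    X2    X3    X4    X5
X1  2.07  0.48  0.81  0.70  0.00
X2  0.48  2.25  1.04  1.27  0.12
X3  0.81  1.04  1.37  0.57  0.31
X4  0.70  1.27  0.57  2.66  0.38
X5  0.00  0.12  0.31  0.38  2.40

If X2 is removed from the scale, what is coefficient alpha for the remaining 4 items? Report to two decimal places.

α = 0.53

Remaining items: X1, X3, X4, X5 (k = 4).
ΣVar(i) = 2.07 + 1.37 + 2.66 + 2.40 = 8.50
σ²_total = 8.50 + 2 × 2.77 = 14.04
α (item deleted) = (4/3)·(1 − 8.50/14.04) = 0.53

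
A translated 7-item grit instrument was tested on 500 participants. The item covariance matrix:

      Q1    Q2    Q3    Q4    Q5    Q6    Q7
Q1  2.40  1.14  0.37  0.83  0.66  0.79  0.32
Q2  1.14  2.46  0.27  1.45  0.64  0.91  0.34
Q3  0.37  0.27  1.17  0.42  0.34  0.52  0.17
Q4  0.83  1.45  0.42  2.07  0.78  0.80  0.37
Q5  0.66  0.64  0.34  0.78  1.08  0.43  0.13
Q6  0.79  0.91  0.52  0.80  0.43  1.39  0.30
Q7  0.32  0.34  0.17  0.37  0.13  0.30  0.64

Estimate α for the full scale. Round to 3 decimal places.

Σσ²ᵢ = 2.40 + 2.46 + 1.17 + 2.07 + 1.08 + 1.39 + 0.64 = 11.21
Sum of the distinct covariances = 11.98
total variance = 11.21 + 2 × 11.98 = 35.17
α = (k/(k−1))·(1 − Σσ²ᵢ/total variance) = (7/6)·(1 − 11.21/35.17) = 0.795

α = 0.795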